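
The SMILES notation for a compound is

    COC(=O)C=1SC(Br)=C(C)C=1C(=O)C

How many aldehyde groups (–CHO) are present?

Scan the SMILES for the aldehyde motif — none present.
Groups that are present: 1 ester, 1 ketone.

0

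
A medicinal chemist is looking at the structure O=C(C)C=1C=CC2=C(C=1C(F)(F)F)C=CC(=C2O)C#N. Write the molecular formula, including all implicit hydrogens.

Walk through each heavy atom and fill implicit hydrogens from standard valence (C 4, N 3, O 2, S 2, halogen 1):
  atom 1: O, bond orders sum to 2 (valence 2) → 0 H
  atom 2: C, bond orders sum to 4 (valence 4) → 0 H
  atom 3: C, bond orders sum to 1 (valence 4) → 3 H
  atom 4: C, bond orders sum to 4 (valence 4) → 0 H
  atom 5: C, bond orders sum to 3 (valence 4) → 1 H
  atom 6: C, bond orders sum to 3 (valence 4) → 1 H
  atom 7: C, bond orders sum to 4 (valence 4) → 0 H
  atom 8: C, bond orders sum to 4 (valence 4) → 0 H
  atom 9: C, bond orders sum to 4 (valence 4) → 0 H
  atom 10: C, bond orders sum to 4 (valence 4) → 0 H
  atom 11: F (halogen, monovalent) → 0 H
  atom 12: F (halogen, monovalent) → 0 H
  atom 13: F (halogen, monovalent) → 0 H
  atom 14: C, bond orders sum to 3 (valence 4) → 1 H
  atom 15: C, bond orders sum to 3 (valence 4) → 1 H
  atom 16: C, bond orders sum to 4 (valence 4) → 0 H
  atom 17: C, bond orders sum to 4 (valence 4) → 0 H
  atom 18: O, bond orders sum to 1 (valence 2) → 1 H
  atom 19: C, bond orders sum to 4 (valence 4) → 0 H
  atom 20: N, bond orders sum to 3 (valence 3) → 0 H
Totals → C:14, H:8, F:3, N:1, O:2.
In Hill order: C14H8F3NO2.

C14H8F3NO2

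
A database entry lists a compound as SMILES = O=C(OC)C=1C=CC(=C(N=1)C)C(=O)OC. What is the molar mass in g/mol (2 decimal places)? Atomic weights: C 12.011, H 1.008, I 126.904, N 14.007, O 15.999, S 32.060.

209.20 g/mol

First, the molecular formula is C10H11NO4 (counting implicit H from valence).
  C: 10 × 12.011 = 120.110
  H: 11 × 1.008 = 11.088
  N: 1 × 14.007 = 14.007
  O: 4 × 15.999 = 63.996
Sum: 10×12.011 + 11×1.008 + 1×14.007 + 4×15.999 = 209.201 → 209.20 g/mol.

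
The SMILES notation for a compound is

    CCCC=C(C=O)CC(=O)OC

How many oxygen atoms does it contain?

3

Scan the SMILES for O atoms (remember two-letter symbols like Cl and Br are single atoms).
Oxygen count: 3.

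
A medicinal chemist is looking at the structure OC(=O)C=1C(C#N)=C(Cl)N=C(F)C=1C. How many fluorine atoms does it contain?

Scan the SMILES for F atoms (remember two-letter symbols like Cl and Br are single atoms).
Fluorine count: 1.

1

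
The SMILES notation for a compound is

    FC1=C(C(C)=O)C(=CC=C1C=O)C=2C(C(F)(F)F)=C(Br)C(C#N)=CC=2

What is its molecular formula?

C17H8BrF4NO2

Walk through each heavy atom and fill implicit hydrogens from standard valence (C 4, N 3, O 2, S 2, halogen 1):
  atom 1: F (halogen, monovalent) → 0 H
  atom 2: C, bond orders sum to 4 (valence 4) → 0 H
  atom 3: C, bond orders sum to 4 (valence 4) → 0 H
  atom 4: C, bond orders sum to 4 (valence 4) → 0 H
  atom 5: C, bond orders sum to 1 (valence 4) → 3 H
  atom 6: O, bond orders sum to 2 (valence 2) → 0 H
  atom 7: C, bond orders sum to 4 (valence 4) → 0 H
  atom 8: C, bond orders sum to 3 (valence 4) → 1 H
  atom 9: C, bond orders sum to 3 (valence 4) → 1 H
  atom 10: C, bond orders sum to 4 (valence 4) → 0 H
  atom 11: C, bond orders sum to 3 (valence 4) → 1 H
  atom 12: O, bond orders sum to 2 (valence 2) → 0 H
  atom 13: C, bond orders sum to 4 (valence 4) → 0 H
  atom 14: C, bond orders sum to 4 (valence 4) → 0 H
  atom 15: C, bond orders sum to 4 (valence 4) → 0 H
  atom 16: F (halogen, monovalent) → 0 H
  atom 17: F (halogen, monovalent) → 0 H
  atom 18: F (halogen, monovalent) → 0 H
  atom 19: C, bond orders sum to 4 (valence 4) → 0 H
  atom 20: Br (halogen, monovalent) → 0 H
  atom 21: C, bond orders sum to 4 (valence 4) → 0 H
  atom 22: C, bond orders sum to 4 (valence 4) → 0 H
  atom 23: N, bond orders sum to 3 (valence 3) → 0 H
  atom 24: C, bond orders sum to 3 (valence 4) → 1 H
  atom 25: C, bond orders sum to 3 (valence 4) → 1 H
Totals → C:17, H:8, Br:1, F:4, N:1, O:2.
In Hill order: C17H8BrF4NO2.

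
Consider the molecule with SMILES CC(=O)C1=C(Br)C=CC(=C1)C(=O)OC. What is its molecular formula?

C10H9BrO3

Walk through each heavy atom and fill implicit hydrogens from standard valence (C 4, N 3, O 2, S 2, halogen 1):
  atom 1: C, bond orders sum to 1 (valence 4) → 3 H
  atom 2: C, bond orders sum to 4 (valence 4) → 0 H
  atom 3: O, bond orders sum to 2 (valence 2) → 0 H
  atom 4: C, bond orders sum to 4 (valence 4) → 0 H
  atom 5: C, bond orders sum to 4 (valence 4) → 0 H
  atom 6: Br (halogen, monovalent) → 0 H
  atom 7: C, bond orders sum to 3 (valence 4) → 1 H
  atom 8: C, bond orders sum to 3 (valence 4) → 1 H
  atom 9: C, bond orders sum to 4 (valence 4) → 0 H
  atom 10: C, bond orders sum to 3 (valence 4) → 1 H
  atom 11: C, bond orders sum to 4 (valence 4) → 0 H
  atom 12: O, bond orders sum to 2 (valence 2) → 0 H
  atom 13: O, bond orders sum to 2 (valence 2) → 0 H
  atom 14: C, bond orders sum to 1 (valence 4) → 3 H
Totals → C:10, H:9, Br:1, O:3.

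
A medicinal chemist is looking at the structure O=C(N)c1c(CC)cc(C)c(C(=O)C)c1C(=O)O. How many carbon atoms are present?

13

Count every carbon token in the SMILES (each C, including those in ring-closure positions and inside branches).
Carbon count: 13.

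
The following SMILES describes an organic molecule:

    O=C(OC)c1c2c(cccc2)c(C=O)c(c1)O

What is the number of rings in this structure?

In SMILES, each pair of matching ring-closure digits denotes one ring-closing bond; the number of such bonds equals the number of independent rings.
Ring-closure bonds here: 2.

2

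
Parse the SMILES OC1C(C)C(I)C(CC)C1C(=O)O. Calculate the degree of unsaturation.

2

Molecular formula: C9H15IO3.
DoU = (2C + 2 + N − H − X) / 2, where X is the halogen count and O/S are ignored.
    = (2·9 + 2 + 0 − 15 − 1) / 2 = 4 / 2 = 2.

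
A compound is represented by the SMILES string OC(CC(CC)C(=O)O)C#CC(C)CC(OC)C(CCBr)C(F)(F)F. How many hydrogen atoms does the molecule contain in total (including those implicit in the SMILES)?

Walk through each heavy atom and fill implicit hydrogens from standard valence (C 4, N 3, O 2, S 2, halogen 1):
  atom 1: O, bond orders sum to 1 (valence 2) → 1 H
  atom 2: C, bond orders sum to 3 (valence 4) → 1 H
  atom 3: C, bond orders sum to 2 (valence 4) → 2 H
  atom 4: C, bond orders sum to 3 (valence 4) → 1 H
  atom 5: C, bond orders sum to 2 (valence 4) → 2 H
  atom 6: C, bond orders sum to 1 (valence 4) → 3 H
  atom 7: C, bond orders sum to 4 (valence 4) → 0 H
  atom 8: O, bond orders sum to 2 (valence 2) → 0 H
  atom 9: O, bond orders sum to 1 (valence 2) → 1 H
  atom 10: C, bond orders sum to 4 (valence 4) → 0 H
  atom 11: C, bond orders sum to 4 (valence 4) → 0 H
  atom 12: C, bond orders sum to 3 (valence 4) → 1 H
  atom 13: C, bond orders sum to 1 (valence 4) → 3 H
  atom 14: C, bond orders sum to 2 (valence 4) → 2 H
  atom 15: C, bond orders sum to 3 (valence 4) → 1 H
  atom 16: O, bond orders sum to 2 (valence 2) → 0 H
  atom 17: C, bond orders sum to 1 (valence 4) → 3 H
  atom 18: C, bond orders sum to 3 (valence 4) → 1 H
  atom 19: C, bond orders sum to 2 (valence 4) → 2 H
  atom 20: C, bond orders sum to 2 (valence 4) → 2 H
  atom 21: Br (halogen, monovalent) → 0 H
  atom 22: C, bond orders sum to 4 (valence 4) → 0 H
  atom 23: F (halogen, monovalent) → 0 H
  atom 24: F (halogen, monovalent) → 0 H
  atom 25: F (halogen, monovalent) → 0 H
Total hydrogens: 26.

26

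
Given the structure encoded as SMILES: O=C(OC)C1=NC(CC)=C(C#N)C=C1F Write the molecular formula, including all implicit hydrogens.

Walk through each heavy atom and fill implicit hydrogens from standard valence (C 4, N 3, O 2, S 2, halogen 1):
  atom 1: O, bond orders sum to 2 (valence 2) → 0 H
  atom 2: C, bond orders sum to 4 (valence 4) → 0 H
  atom 3: O, bond orders sum to 2 (valence 2) → 0 H
  atom 4: C, bond orders sum to 1 (valence 4) → 3 H
  atom 5: C, bond orders sum to 4 (valence 4) → 0 H
  atom 6: N, bond orders sum to 3 (valence 3) → 0 H
  atom 7: C, bond orders sum to 4 (valence 4) → 0 H
  atom 8: C, bond orders sum to 2 (valence 4) → 2 H
  atom 9: C, bond orders sum to 1 (valence 4) → 3 H
  atom 10: C, bond orders sum to 4 (valence 4) → 0 H
  atom 11: C, bond orders sum to 4 (valence 4) → 0 H
  atom 12: N, bond orders sum to 3 (valence 3) → 0 H
  atom 13: C, bond orders sum to 3 (valence 4) → 1 H
  atom 14: C, bond orders sum to 4 (valence 4) → 0 H
  atom 15: F (halogen, monovalent) → 0 H
Totals → C:10, H:9, F:1, N:2, O:2.
In Hill order: C10H9FN2O2.

C10H9FN2O2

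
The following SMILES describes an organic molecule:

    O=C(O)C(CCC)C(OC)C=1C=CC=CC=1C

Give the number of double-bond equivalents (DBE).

Degree of unsaturation = (number of rings) + (number of π bonds).
Ring closures in the SMILES: 1.
π bonds: 4 double bonds (each 1 DoU) → 4 DoU from unsaturation.
Total DoU = 1 + 4 = 5.

5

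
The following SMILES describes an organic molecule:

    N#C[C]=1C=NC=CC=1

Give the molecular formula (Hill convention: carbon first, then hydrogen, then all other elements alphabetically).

C6H4N2

Walk through each heavy atom and fill implicit hydrogens from standard valence (C 4, N 3, O 2, S 2, halogen 1):
  atom 1: N, bond orders sum to 3 (valence 3) → 0 H
  atom 2: C, bond orders sum to 4 (valence 4) → 0 H
  atom 3: C with explicit H count 0
  atom 4: C, bond orders sum to 3 (valence 4) → 1 H
  atom 5: N, bond orders sum to 3 (valence 3) → 0 H
  atom 6: C, bond orders sum to 3 (valence 4) → 1 H
  atom 7: C, bond orders sum to 3 (valence 4) → 1 H
  atom 8: C, bond orders sum to 3 (valence 4) → 1 H
Totals → C:6, H:4, N:2.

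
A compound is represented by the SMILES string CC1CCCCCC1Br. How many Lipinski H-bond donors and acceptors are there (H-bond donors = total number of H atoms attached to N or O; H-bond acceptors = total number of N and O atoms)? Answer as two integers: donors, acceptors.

0, 0

Donors: find every N or O and count the H atoms it carries.
  (no N or O atoms present)
Lipinski HBD = 0.
Acceptors: N atoms = 0, O atoms = 0 → HBA = 0.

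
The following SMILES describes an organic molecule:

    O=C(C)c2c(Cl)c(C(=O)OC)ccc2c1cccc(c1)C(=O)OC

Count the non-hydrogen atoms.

Every atom symbol written in the SMILES (organic subset) is one heavy atom; implicit H are not written.
Heavy atoms by element → C:18, Cl:1, O:5.
Total: 24.

24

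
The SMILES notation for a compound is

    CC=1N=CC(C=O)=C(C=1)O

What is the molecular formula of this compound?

Walk through each heavy atom and fill implicit hydrogens from standard valence (C 4, N 3, O 2, S 2, halogen 1):
  atom 1: C, bond orders sum to 1 (valence 4) → 3 H
  atom 2: C, bond orders sum to 4 (valence 4) → 0 H
  atom 3: N, bond orders sum to 3 (valence 3) → 0 H
  atom 4: C, bond orders sum to 3 (valence 4) → 1 H
  atom 5: C, bond orders sum to 4 (valence 4) → 0 H
  atom 6: C, bond orders sum to 3 (valence 4) → 1 H
  atom 7: O, bond orders sum to 2 (valence 2) → 0 H
  atom 8: C, bond orders sum to 4 (valence 4) → 0 H
  atom 9: C, bond orders sum to 3 (valence 4) → 1 H
  atom 10: O, bond orders sum to 1 (valence 2) → 1 H
Totals → C:7, H:7, N:1, O:2.

C7H7NO2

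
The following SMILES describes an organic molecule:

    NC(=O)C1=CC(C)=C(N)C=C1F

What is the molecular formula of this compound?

Walk through each heavy atom and fill implicit hydrogens from standard valence (C 4, N 3, O 2, S 2, halogen 1):
  atom 1: N, bond orders sum to 1 (valence 3) → 2 H
  atom 2: C, bond orders sum to 4 (valence 4) → 0 H
  atom 3: O, bond orders sum to 2 (valence 2) → 0 H
  atom 4: C, bond orders sum to 4 (valence 4) → 0 H
  atom 5: C, bond orders sum to 3 (valence 4) → 1 H
  atom 6: C, bond orders sum to 4 (valence 4) → 0 H
  atom 7: C, bond orders sum to 1 (valence 4) → 3 H
  atom 8: C, bond orders sum to 4 (valence 4) → 0 H
  atom 9: N, bond orders sum to 1 (valence 3) → 2 H
  atom 10: C, bond orders sum to 3 (valence 4) → 1 H
  atom 11: C, bond orders sum to 4 (valence 4) → 0 H
  atom 12: F (halogen, monovalent) → 0 H
Totals → C:8, H:9, F:1, N:2, O:1.
In Hill order: C8H9FN2O.

C8H9FN2O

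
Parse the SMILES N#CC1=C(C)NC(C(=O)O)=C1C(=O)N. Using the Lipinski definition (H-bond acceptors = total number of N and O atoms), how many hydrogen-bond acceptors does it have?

N atoms: 3; O atoms: 3.
Lipinski HBA = 3 + 3 = 6.

6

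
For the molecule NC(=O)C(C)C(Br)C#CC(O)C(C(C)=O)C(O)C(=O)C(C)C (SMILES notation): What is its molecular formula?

Walk through each heavy atom and fill implicit hydrogens from standard valence (C 4, N 3, O 2, S 2, halogen 1):
  atom 1: N, bond orders sum to 1 (valence 3) → 2 H
  atom 2: C, bond orders sum to 4 (valence 4) → 0 H
  atom 3: O, bond orders sum to 2 (valence 2) → 0 H
  atom 4: C, bond orders sum to 3 (valence 4) → 1 H
  atom 5: C, bond orders sum to 1 (valence 4) → 3 H
  atom 6: C, bond orders sum to 3 (valence 4) → 1 H
  atom 7: Br (halogen, monovalent) → 0 H
  atom 8: C, bond orders sum to 4 (valence 4) → 0 H
  atom 9: C, bond orders sum to 4 (valence 4) → 0 H
  atom 10: C, bond orders sum to 3 (valence 4) → 1 H
  atom 11: O, bond orders sum to 1 (valence 2) → 1 H
  atom 12: C, bond orders sum to 3 (valence 4) → 1 H
  atom 13: C, bond orders sum to 4 (valence 4) → 0 H
  atom 14: C, bond orders sum to 1 (valence 4) → 3 H
  atom 15: O, bond orders sum to 2 (valence 2) → 0 H
  atom 16: C, bond orders sum to 3 (valence 4) → 1 H
  atom 17: O, bond orders sum to 1 (valence 2) → 1 H
  atom 18: C, bond orders sum to 4 (valence 4) → 0 H
  atom 19: O, bond orders sum to 2 (valence 2) → 0 H
  atom 20: C, bond orders sum to 3 (valence 4) → 1 H
  atom 21: C, bond orders sum to 1 (valence 4) → 3 H
  atom 22: C, bond orders sum to 1 (valence 4) → 3 H
Totals → C:15, H:22, Br:1, N:1, O:5.
In Hill order: C15H22BrNO5.

C15H22BrNO5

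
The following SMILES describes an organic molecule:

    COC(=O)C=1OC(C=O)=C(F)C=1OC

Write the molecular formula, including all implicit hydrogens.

C8H7FO5

Walk through each heavy atom and fill implicit hydrogens from standard valence (C 4, N 3, O 2, S 2, halogen 1):
  atom 1: C, bond orders sum to 1 (valence 4) → 3 H
  atom 2: O, bond orders sum to 2 (valence 2) → 0 H
  atom 3: C, bond orders sum to 4 (valence 4) → 0 H
  atom 4: O, bond orders sum to 2 (valence 2) → 0 H
  atom 5: C, bond orders sum to 4 (valence 4) → 0 H
  atom 6: O, bond orders sum to 2 (valence 2) → 0 H
  atom 7: C, bond orders sum to 4 (valence 4) → 0 H
  atom 8: C, bond orders sum to 3 (valence 4) → 1 H
  atom 9: O, bond orders sum to 2 (valence 2) → 0 H
  atom 10: C, bond orders sum to 4 (valence 4) → 0 H
  atom 11: F (halogen, monovalent) → 0 H
  atom 12: C, bond orders sum to 4 (valence 4) → 0 H
  atom 13: O, bond orders sum to 2 (valence 2) → 0 H
  atom 14: C, bond orders sum to 1 (valence 4) → 3 H
Totals → C:8, H:7, F:1, O:5.
In Hill order: C8H7FO5.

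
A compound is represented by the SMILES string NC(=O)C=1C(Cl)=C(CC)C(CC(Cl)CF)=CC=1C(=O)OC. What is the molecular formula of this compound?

Walk through each heavy atom and fill implicit hydrogens from standard valence (C 4, N 3, O 2, S 2, halogen 1):
  atom 1: N, bond orders sum to 1 (valence 3) → 2 H
  atom 2: C, bond orders sum to 4 (valence 4) → 0 H
  atom 3: O, bond orders sum to 2 (valence 2) → 0 H
  atom 4: C, bond orders sum to 4 (valence 4) → 0 H
  atom 5: C, bond orders sum to 4 (valence 4) → 0 H
  atom 6: Cl (halogen, monovalent) → 0 H
  atom 7: C, bond orders sum to 4 (valence 4) → 0 H
  atom 8: C, bond orders sum to 2 (valence 4) → 2 H
  atom 9: C, bond orders sum to 1 (valence 4) → 3 H
  atom 10: C, bond orders sum to 4 (valence 4) → 0 H
  atom 11: C, bond orders sum to 2 (valence 4) → 2 H
  atom 12: C, bond orders sum to 3 (valence 4) → 1 H
  atom 13: Cl (halogen, monovalent) → 0 H
  atom 14: C, bond orders sum to 2 (valence 4) → 2 H
  atom 15: F (halogen, monovalent) → 0 H
  atom 16: C, bond orders sum to 3 (valence 4) → 1 H
  atom 17: C, bond orders sum to 4 (valence 4) → 0 H
  atom 18: C, bond orders sum to 4 (valence 4) → 0 H
  atom 19: O, bond orders sum to 2 (valence 2) → 0 H
  atom 20: O, bond orders sum to 2 (valence 2) → 0 H
  atom 21: C, bond orders sum to 1 (valence 4) → 3 H
Totals → C:14, H:16, Cl:2, F:1, N:1, O:3.

C14H16Cl2FNO3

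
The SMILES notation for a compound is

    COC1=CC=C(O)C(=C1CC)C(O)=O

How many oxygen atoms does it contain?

Scan the SMILES for O atoms (remember two-letter symbols like Cl and Br are single atoms).
Oxygen count: 4.

4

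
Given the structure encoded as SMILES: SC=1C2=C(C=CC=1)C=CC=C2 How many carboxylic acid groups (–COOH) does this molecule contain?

0

Scan the SMILES for the carboxylic acid motif — none present.
Groups that are present: 1 thiol.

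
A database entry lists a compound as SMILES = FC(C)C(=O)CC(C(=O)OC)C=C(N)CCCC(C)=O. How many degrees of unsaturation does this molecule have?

4

Degree of unsaturation = (number of rings) + (number of π bonds).
Ring closures in the SMILES: 0.
π bonds: 4 double bonds (each 1 DoU) → 4 DoU from unsaturation.
Total DoU = 0 + 4 = 4.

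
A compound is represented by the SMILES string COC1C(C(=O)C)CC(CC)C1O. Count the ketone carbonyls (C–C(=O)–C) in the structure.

The ketone motif appears at heavy-atom position 5 in the SMILES.
Other groups present: 1 ether, 1 hydroxyl.
Ketone count: 1.

1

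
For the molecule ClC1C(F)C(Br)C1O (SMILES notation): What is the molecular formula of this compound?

C4H5BrClFO

Walk through each heavy atom and fill implicit hydrogens from standard valence (C 4, N 3, O 2, S 2, halogen 1):
  atom 1: Cl (halogen, monovalent) → 0 H
  atom 2: C, bond orders sum to 3 (valence 4) → 1 H
  atom 3: C, bond orders sum to 3 (valence 4) → 1 H
  atom 4: F (halogen, monovalent) → 0 H
  atom 5: C, bond orders sum to 3 (valence 4) → 1 H
  atom 6: Br (halogen, monovalent) → 0 H
  atom 7: C, bond orders sum to 3 (valence 4) → 1 H
  atom 8: O, bond orders sum to 1 (valence 2) → 1 H
Totals → C:4, H:5, Br:1, Cl:1, F:1, O:1.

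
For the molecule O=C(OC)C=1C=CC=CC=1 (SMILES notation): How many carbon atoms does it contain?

Count every carbon token in the SMILES (each C, including those in ring-closure positions and inside branches).
Carbon count: 8.

8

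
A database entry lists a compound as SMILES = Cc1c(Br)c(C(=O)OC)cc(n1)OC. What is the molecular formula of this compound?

C9H10BrNO3

Walk through each heavy atom and fill implicit hydrogens from standard valence (C 4, N 3, O 2, S 2, halogen 1); for lowercase aromatic atoms, an aromatic c carries 1 H when it has two neighbours and 0 H with three, and aromatic n carries 0 H:
  atom 1: C, bond orders sum to 1 (valence 4) → 3 H
  atom 2: aromatic c, 3 neighbours → 0 H
  atom 3: aromatic c, 3 neighbours → 0 H
  atom 4: Br (halogen, monovalent) → 0 H
  atom 5: aromatic c, 3 neighbours → 0 H
  atom 6: C, bond orders sum to 4 (valence 4) → 0 H
  atom 7: O, bond orders sum to 2 (valence 2) → 0 H
  atom 8: O, bond orders sum to 2 (valence 2) → 0 H
  atom 9: C, bond orders sum to 1 (valence 4) → 3 H
  atom 10: aromatic c, 2 neighbours → 1 H
  atom 11: aromatic c, 3 neighbours → 0 H
  atom 12: aromatic n, 2 neighbours → 0 H
  atom 13: O, bond orders sum to 2 (valence 2) → 0 H
  atom 14: C, bond orders sum to 1 (valence 4) → 3 H
Totals → C:9, H:10, Br:1, N:1, O:3.
In Hill order: C9H10BrNO3.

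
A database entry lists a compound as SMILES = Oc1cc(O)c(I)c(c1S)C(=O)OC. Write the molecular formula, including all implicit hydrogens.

C8H7IO4S

Walk through each heavy atom and fill implicit hydrogens from standard valence (C 4, N 3, O 2, S 2, halogen 1); for lowercase aromatic atoms, an aromatic c carries 1 H when it has two neighbours and 0 H with three, and aromatic n carries 0 H:
  atom 1: O, bond orders sum to 1 (valence 2) → 1 H
  atom 2: aromatic c, 3 neighbours → 0 H
  atom 3: aromatic c, 2 neighbours → 1 H
  atom 4: aromatic c, 3 neighbours → 0 H
  atom 5: O, bond orders sum to 1 (valence 2) → 1 H
  atom 6: aromatic c, 3 neighbours → 0 H
  atom 7: I (halogen, monovalent) → 0 H
  atom 8: aromatic c, 3 neighbours → 0 H
  atom 9: aromatic c, 3 neighbours → 0 H
  atom 10: S, bond orders sum to 1 (valence 2) → 1 H
  atom 11: C, bond orders sum to 4 (valence 4) → 0 H
  atom 12: O, bond orders sum to 2 (valence 2) → 0 H
  atom 13: O, bond orders sum to 2 (valence 2) → 0 H
  atom 14: C, bond orders sum to 1 (valence 4) → 3 H
Totals → C:8, H:7, I:1, O:4, S:1.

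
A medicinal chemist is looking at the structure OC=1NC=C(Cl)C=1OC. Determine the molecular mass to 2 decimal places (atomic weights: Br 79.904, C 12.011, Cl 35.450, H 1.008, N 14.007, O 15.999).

147.56 g/mol

First, the molecular formula is C5H6ClNO2 (counting implicit H from valence).
  C: 5 × 12.011 = 60.055
  Cl: 1 × 35.450 = 35.450
  H: 6 × 1.008 = 6.048
  N: 1 × 14.007 = 14.007
  O: 2 × 15.999 = 31.998
Sum: 5×12.011 + 1×35.450 + 6×1.008 + 1×14.007 + 2×15.999 = 147.558 → 147.56 g/mol.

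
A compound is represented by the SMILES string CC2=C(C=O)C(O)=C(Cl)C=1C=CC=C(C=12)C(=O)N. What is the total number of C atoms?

13

Count every carbon token in the SMILES (each C, including those in ring-closure positions and inside branches).
Carbon count: 13.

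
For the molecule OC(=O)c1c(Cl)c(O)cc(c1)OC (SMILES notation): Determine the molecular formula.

Walk through each heavy atom and fill implicit hydrogens from standard valence (C 4, N 3, O 2, S 2, halogen 1); for lowercase aromatic atoms, an aromatic c carries 1 H when it has two neighbours and 0 H with three, and aromatic n carries 0 H:
  atom 1: O, bond orders sum to 1 (valence 2) → 1 H
  atom 2: C, bond orders sum to 4 (valence 4) → 0 H
  atom 3: O, bond orders sum to 2 (valence 2) → 0 H
  atom 4: aromatic c, 3 neighbours → 0 H
  atom 5: aromatic c, 3 neighbours → 0 H
  atom 6: Cl (halogen, monovalent) → 0 H
  atom 7: aromatic c, 3 neighbours → 0 H
  atom 8: O, bond orders sum to 1 (valence 2) → 1 H
  atom 9: aromatic c, 2 neighbours → 1 H
  atom 10: aromatic c, 3 neighbours → 0 H
  atom 11: aromatic c, 2 neighbours → 1 H
  atom 12: O, bond orders sum to 2 (valence 2) → 0 H
  atom 13: C, bond orders sum to 1 (valence 4) → 3 H
Totals → C:8, H:7, Cl:1, O:4.
In Hill order: C8H7ClO4.

C8H7ClO4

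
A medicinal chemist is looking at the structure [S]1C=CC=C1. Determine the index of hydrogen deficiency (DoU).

Molecular formula: C4H4S.
DoU = (2C + 2 + N − H − X) / 2, where X is the halogen count and O/S are ignored.
    = (2·4 + 2 + 0 − 4 − 0) / 2 = 6 / 2 = 3.

3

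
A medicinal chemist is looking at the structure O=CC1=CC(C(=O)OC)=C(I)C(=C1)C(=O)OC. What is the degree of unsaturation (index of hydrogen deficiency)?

Molecular formula: C11H9IO5.
DoU = (2C + 2 + N − H − X) / 2, where X is the halogen count and O/S are ignored.
    = (2·11 + 2 + 0 − 9 − 1) / 2 = 14 / 2 = 7.

7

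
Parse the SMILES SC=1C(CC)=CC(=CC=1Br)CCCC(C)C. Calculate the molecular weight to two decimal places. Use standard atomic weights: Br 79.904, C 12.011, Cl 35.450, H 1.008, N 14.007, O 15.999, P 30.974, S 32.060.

First, the molecular formula is C14H21BrS (counting implicit H from valence).
  Br: 1 × 79.904 = 79.904
  C: 14 × 12.011 = 168.154
  H: 21 × 1.008 = 21.168
  S: 1 × 32.060 = 32.060
Sum: 1×79.904 + 14×12.011 + 21×1.008 + 1×32.060 = 301.286 → 301.29 g/mol.

301.29 g/mol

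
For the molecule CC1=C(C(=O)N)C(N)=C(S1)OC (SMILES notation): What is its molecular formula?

Walk through each heavy atom and fill implicit hydrogens from standard valence (C 4, N 3, O 2, S 2, halogen 1):
  atom 1: C, bond orders sum to 1 (valence 4) → 3 H
  atom 2: C, bond orders sum to 4 (valence 4) → 0 H
  atom 3: C, bond orders sum to 4 (valence 4) → 0 H
  atom 4: C, bond orders sum to 4 (valence 4) → 0 H
  atom 5: O, bond orders sum to 2 (valence 2) → 0 H
  atom 6: N, bond orders sum to 1 (valence 3) → 2 H
  atom 7: C, bond orders sum to 4 (valence 4) → 0 H
  atom 8: N, bond orders sum to 1 (valence 3) → 2 H
  atom 9: C, bond orders sum to 4 (valence 4) → 0 H
  atom 10: S, bond orders sum to 2 (valence 2) → 0 H
  atom 11: O, bond orders sum to 2 (valence 2) → 0 H
  atom 12: C, bond orders sum to 1 (valence 4) → 3 H
Totals → C:7, H:10, N:2, O:2, S:1.
In Hill order: C7H10N2O2S.

C7H10N2O2S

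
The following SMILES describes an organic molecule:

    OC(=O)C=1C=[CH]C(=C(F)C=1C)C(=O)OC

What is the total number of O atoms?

4

Scan the SMILES for O atoms (remember two-letter symbols like Cl and Br are single atoms).
Oxygen count: 4.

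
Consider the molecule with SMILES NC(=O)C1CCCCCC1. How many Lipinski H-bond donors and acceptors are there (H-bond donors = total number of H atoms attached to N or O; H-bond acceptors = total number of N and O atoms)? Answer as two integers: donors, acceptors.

Donors: find every N or O and count the H atoms it carries.
  atom 1 (N): bond orders sum to 1 → 2 H
  atom 3 (O): bond orders sum to 2 → 0 H
Lipinski HBD = 2.
Acceptors: N atoms = 1, O atoms = 1 → HBA = 2.

2, 2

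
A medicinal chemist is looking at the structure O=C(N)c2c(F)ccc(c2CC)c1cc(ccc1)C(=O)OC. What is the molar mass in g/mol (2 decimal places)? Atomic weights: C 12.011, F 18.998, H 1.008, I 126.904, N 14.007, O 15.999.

First, the molecular formula is C17H16FNO3 (counting implicit H from valence).
  C: 17 × 12.011 = 204.187
  F: 1 × 18.998 = 18.998
  H: 16 × 1.008 = 16.128
  N: 1 × 14.007 = 14.007
  O: 3 × 15.999 = 47.997
Sum: 17×12.011 + 1×18.998 + 16×1.008 + 1×14.007 + 3×15.999 = 301.317 → 301.32 g/mol.

301.32 g/mol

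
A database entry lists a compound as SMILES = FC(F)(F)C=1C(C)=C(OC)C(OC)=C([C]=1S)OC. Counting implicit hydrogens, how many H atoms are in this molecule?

Walk through each heavy atom and fill implicit hydrogens from standard valence (C 4, N 3, O 2, S 2, halogen 1):
  atom 1: F (halogen, monovalent) → 0 H
  atom 2: C, bond orders sum to 4 (valence 4) → 0 H
  atom 3: F (halogen, monovalent) → 0 H
  atom 4: F (halogen, monovalent) → 0 H
  atom 5: C, bond orders sum to 4 (valence 4) → 0 H
  atom 6: C, bond orders sum to 4 (valence 4) → 0 H
  atom 7: C, bond orders sum to 1 (valence 4) → 3 H
  atom 8: C, bond orders sum to 4 (valence 4) → 0 H
  atom 9: O, bond orders sum to 2 (valence 2) → 0 H
  atom 10: C, bond orders sum to 1 (valence 4) → 3 H
  atom 11: C, bond orders sum to 4 (valence 4) → 0 H
  atom 12: O, bond orders sum to 2 (valence 2) → 0 H
  atom 13: C, bond orders sum to 1 (valence 4) → 3 H
  atom 14: C, bond orders sum to 4 (valence 4) → 0 H
  atom 15: C with explicit H count 0
  atom 16: S, bond orders sum to 1 (valence 2) → 1 H
  atom 17: O, bond orders sum to 2 (valence 2) → 0 H
  atom 18: C, bond orders sum to 1 (valence 4) → 3 H
Total hydrogens: 13.

13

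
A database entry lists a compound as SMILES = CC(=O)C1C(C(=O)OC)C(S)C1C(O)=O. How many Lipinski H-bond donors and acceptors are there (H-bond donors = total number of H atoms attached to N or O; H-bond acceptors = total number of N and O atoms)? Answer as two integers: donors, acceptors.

Donors: find every N or O and count the H atoms it carries.
  atom 3 (O): bond orders sum to 2 → 0 H
  atom 7 (O): bond orders sum to 2 → 0 H
  atom 8 (O): bond orders sum to 2 → 0 H
  atom 14 (O): bond orders sum to 1 → 1 H
  atom 15 (O): bond orders sum to 2 → 0 H
Lipinski HBD = 1.
Acceptors: N atoms = 0, O atoms = 5 → HBA = 5.

1, 5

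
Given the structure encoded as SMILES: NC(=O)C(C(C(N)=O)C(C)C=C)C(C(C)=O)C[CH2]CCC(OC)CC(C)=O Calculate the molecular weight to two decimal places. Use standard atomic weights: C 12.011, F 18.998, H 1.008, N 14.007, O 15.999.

382.50 g/mol

First, the molecular formula is C20H34N2O5 (counting implicit H from valence).
  C: 20 × 12.011 = 240.220
  H: 34 × 1.008 = 34.272
  N: 2 × 14.007 = 28.014
  O: 5 × 15.999 = 79.995
Sum: 20×12.011 + 34×1.008 + 2×14.007 + 5×15.999 = 382.501 → 382.50 g/mol.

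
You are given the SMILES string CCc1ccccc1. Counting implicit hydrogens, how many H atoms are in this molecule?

10

Walk through each heavy atom and fill implicit hydrogens from standard valence (C 4, N 3, O 2, S 2, halogen 1); for lowercase aromatic atoms, an aromatic c carries 1 H when it has two neighbours and 0 H with three, and aromatic n carries 0 H:
  atom 1: C, bond orders sum to 1 (valence 4) → 3 H
  atom 2: C, bond orders sum to 2 (valence 4) → 2 H
  atom 3: aromatic c, 3 neighbours → 0 H
  atom 4: aromatic c, 2 neighbours → 1 H
  atom 5: aromatic c, 2 neighbours → 1 H
  atom 6: aromatic c, 2 neighbours → 1 H
  atom 7: aromatic c, 2 neighbours → 1 H
  atom 8: aromatic c, 2 neighbours → 1 H
Total hydrogens: 10.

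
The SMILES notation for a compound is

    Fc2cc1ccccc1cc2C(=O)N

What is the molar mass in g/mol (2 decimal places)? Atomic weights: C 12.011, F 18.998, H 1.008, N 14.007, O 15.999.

First, the molecular formula is C11H8FNO (counting implicit H from valence).
  C: 11 × 12.011 = 132.121
  F: 1 × 18.998 = 18.998
  H: 8 × 1.008 = 8.064
  N: 1 × 14.007 = 14.007
  O: 1 × 15.999 = 15.999
Sum: 11×12.011 + 1×18.998 + 8×1.008 + 1×14.007 + 1×15.999 = 189.189 → 189.19 g/mol.

189.19 g/mol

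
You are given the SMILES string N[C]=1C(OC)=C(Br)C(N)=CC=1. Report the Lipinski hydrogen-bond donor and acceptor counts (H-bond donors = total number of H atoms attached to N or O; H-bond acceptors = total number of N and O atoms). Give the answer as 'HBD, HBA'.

Donors: find every N or O and count the H atoms it carries.
  atom 1 (N): bond orders sum to 1 → 2 H
  atom 4 (O): bond orders sum to 2 → 0 H
  atom 9 (N): bond orders sum to 1 → 2 H
Lipinski HBD = 4.
Acceptors: N atoms = 2, O atoms = 1 → HBA = 3.

4, 3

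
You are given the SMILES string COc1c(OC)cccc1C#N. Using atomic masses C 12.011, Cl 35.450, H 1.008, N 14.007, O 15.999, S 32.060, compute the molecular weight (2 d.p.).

First, the molecular formula is C9H9NO2 (counting implicit H from valence).
  C: 9 × 12.011 = 108.099
  H: 9 × 1.008 = 9.072
  N: 1 × 14.007 = 14.007
  O: 2 × 15.999 = 31.998
Sum: 9×12.011 + 9×1.008 + 1×14.007 + 2×15.999 = 163.176 → 163.18 g/mol.

163.18 g/mol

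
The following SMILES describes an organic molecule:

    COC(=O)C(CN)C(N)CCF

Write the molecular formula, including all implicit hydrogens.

Walk through each heavy atom and fill implicit hydrogens from standard valence (C 4, N 3, O 2, S 2, halogen 1):
  atom 1: C, bond orders sum to 1 (valence 4) → 3 H
  atom 2: O, bond orders sum to 2 (valence 2) → 0 H
  atom 3: C, bond orders sum to 4 (valence 4) → 0 H
  atom 4: O, bond orders sum to 2 (valence 2) → 0 H
  atom 5: C, bond orders sum to 3 (valence 4) → 1 H
  atom 6: C, bond orders sum to 2 (valence 4) → 2 H
  atom 7: N, bond orders sum to 1 (valence 3) → 2 H
  atom 8: C, bond orders sum to 3 (valence 4) → 1 H
  atom 9: N, bond orders sum to 1 (valence 3) → 2 H
  atom 10: C, bond orders sum to 2 (valence 4) → 2 H
  atom 11: C, bond orders sum to 2 (valence 4) → 2 H
  atom 12: F (halogen, monovalent) → 0 H
Totals → C:7, H:15, F:1, N:2, O:2.

C7H15FN2O2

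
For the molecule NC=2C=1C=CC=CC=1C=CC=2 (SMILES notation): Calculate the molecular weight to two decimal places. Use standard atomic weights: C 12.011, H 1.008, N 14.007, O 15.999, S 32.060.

143.19 g/mol

First, the molecular formula is C10H9N (counting implicit H from valence).
  C: 10 × 12.011 = 120.110
  H: 9 × 1.008 = 9.072
  N: 1 × 14.007 = 14.007
Sum: 10×12.011 + 9×1.008 + 1×14.007 = 143.189 → 143.19 g/mol.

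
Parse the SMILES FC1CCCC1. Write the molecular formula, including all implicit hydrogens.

Walk through each heavy atom and fill implicit hydrogens from standard valence (C 4, N 3, O 2, S 2, halogen 1):
  atom 1: F (halogen, monovalent) → 0 H
  atom 2: C, bond orders sum to 3 (valence 4) → 1 H
  atom 3: C, bond orders sum to 2 (valence 4) → 2 H
  atom 4: C, bond orders sum to 2 (valence 4) → 2 H
  atom 5: C, bond orders sum to 2 (valence 4) → 2 H
  atom 6: C, bond orders sum to 2 (valence 4) → 2 H
Totals → C:5, H:9, F:1.
In Hill order: C5H9F.

C5H9F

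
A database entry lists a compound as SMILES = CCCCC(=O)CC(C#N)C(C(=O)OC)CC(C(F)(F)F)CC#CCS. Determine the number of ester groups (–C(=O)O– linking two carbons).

1

The ester motif appears at heavy-atom position 12 in the SMILES.
Other groups present: 1 alkyne, 1 ketone, 1 nitrile, 1 thiol.
Ester count: 1.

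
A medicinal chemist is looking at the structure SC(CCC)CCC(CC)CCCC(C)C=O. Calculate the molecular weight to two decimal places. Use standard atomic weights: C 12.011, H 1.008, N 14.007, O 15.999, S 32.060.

258.46 g/mol

First, the molecular formula is C15H30OS (counting implicit H from valence).
  C: 15 × 12.011 = 180.165
  H: 30 × 1.008 = 30.240
  O: 1 × 15.999 = 15.999
  S: 1 × 32.060 = 32.060
Sum: 15×12.011 + 30×1.008 + 1×15.999 + 1×32.060 = 258.464 → 258.46 g/mol.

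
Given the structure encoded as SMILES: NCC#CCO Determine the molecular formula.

Walk through each heavy atom and fill implicit hydrogens from standard valence (C 4, N 3, O 2, S 2, halogen 1):
  atom 1: N, bond orders sum to 1 (valence 3) → 2 H
  atom 2: C, bond orders sum to 2 (valence 4) → 2 H
  atom 3: C, bond orders sum to 4 (valence 4) → 0 H
  atom 4: C, bond orders sum to 4 (valence 4) → 0 H
  atom 5: C, bond orders sum to 2 (valence 4) → 2 H
  atom 6: O, bond orders sum to 1 (valence 2) → 1 H
Totals → C:4, H:7, N:1, O:1.

C4H7NO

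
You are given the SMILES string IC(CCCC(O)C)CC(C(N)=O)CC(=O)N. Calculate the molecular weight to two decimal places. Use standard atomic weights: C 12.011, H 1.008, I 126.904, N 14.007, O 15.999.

First, the molecular formula is C11H21IN2O3 (counting implicit H from valence).
  C: 11 × 12.011 = 132.121
  H: 21 × 1.008 = 21.168
  I: 1 × 126.904 = 126.904
  N: 2 × 14.007 = 28.014
  O: 3 × 15.999 = 47.997
Sum: 11×12.011 + 21×1.008 + 1×126.904 + 2×14.007 + 3×15.999 = 356.204 → 356.20 g/mol.

356.20 g/mol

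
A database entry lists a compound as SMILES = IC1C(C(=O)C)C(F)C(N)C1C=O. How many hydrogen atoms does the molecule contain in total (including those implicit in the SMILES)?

11

Walk through each heavy atom and fill implicit hydrogens from standard valence (C 4, N 3, O 2, S 2, halogen 1):
  atom 1: I (halogen, monovalent) → 0 H
  atom 2: C, bond orders sum to 3 (valence 4) → 1 H
  atom 3: C, bond orders sum to 3 (valence 4) → 1 H
  atom 4: C, bond orders sum to 4 (valence 4) → 0 H
  atom 5: O, bond orders sum to 2 (valence 2) → 0 H
  atom 6: C, bond orders sum to 1 (valence 4) → 3 H
  atom 7: C, bond orders sum to 3 (valence 4) → 1 H
  atom 8: F (halogen, monovalent) → 0 H
  atom 9: C, bond orders sum to 3 (valence 4) → 1 H
  atom 10: N, bond orders sum to 1 (valence 3) → 2 H
  atom 11: C, bond orders sum to 3 (valence 4) → 1 H
  atom 12: C, bond orders sum to 3 (valence 4) → 1 H
  atom 13: O, bond orders sum to 2 (valence 2) → 0 H
Total hydrogens: 11.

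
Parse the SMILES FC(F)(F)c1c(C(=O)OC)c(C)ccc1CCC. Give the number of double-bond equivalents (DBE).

Molecular formula: C13H15F3O2.
DoU = (2C + 2 + N − H − X) / 2, where X is the halogen count and O/S are ignored.
    = (2·13 + 2 + 0 − 15 − 3) / 2 = 10 / 2 = 5.

5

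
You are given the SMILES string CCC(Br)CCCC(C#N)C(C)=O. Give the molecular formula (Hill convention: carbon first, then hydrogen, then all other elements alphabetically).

Walk through each heavy atom and fill implicit hydrogens from standard valence (C 4, N 3, O 2, S 2, halogen 1):
  atom 1: C, bond orders sum to 1 (valence 4) → 3 H
  atom 2: C, bond orders sum to 2 (valence 4) → 2 H
  atom 3: C, bond orders sum to 3 (valence 4) → 1 H
  atom 4: Br (halogen, monovalent) → 0 H
  atom 5: C, bond orders sum to 2 (valence 4) → 2 H
  atom 6: C, bond orders sum to 2 (valence 4) → 2 H
  atom 7: C, bond orders sum to 2 (valence 4) → 2 H
  atom 8: C, bond orders sum to 3 (valence 4) → 1 H
  atom 9: C, bond orders sum to 4 (valence 4) → 0 H
  atom 10: N, bond orders sum to 3 (valence 3) → 0 H
  atom 11: C, bond orders sum to 4 (valence 4) → 0 H
  atom 12: C, bond orders sum to 1 (valence 4) → 3 H
  atom 13: O, bond orders sum to 2 (valence 2) → 0 H
Totals → C:10, H:16, Br:1, N:1, O:1.

C10H16BrNO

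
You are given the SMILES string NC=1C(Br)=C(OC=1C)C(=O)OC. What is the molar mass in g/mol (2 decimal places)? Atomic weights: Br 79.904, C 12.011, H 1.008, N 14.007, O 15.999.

First, the molecular formula is C7H8BrNO3 (counting implicit H from valence).
  Br: 1 × 79.904 = 79.904
  C: 7 × 12.011 = 84.077
  H: 8 × 1.008 = 8.064
  N: 1 × 14.007 = 14.007
  O: 3 × 15.999 = 47.997
Sum: 1×79.904 + 7×12.011 + 8×1.008 + 1×14.007 + 3×15.999 = 234.049 → 234.05 g/mol.

234.05 g/mol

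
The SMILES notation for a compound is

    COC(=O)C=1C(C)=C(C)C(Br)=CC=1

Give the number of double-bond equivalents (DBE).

5

Molecular formula: C10H11BrO2.
DoU = (2C + 2 + N − H − X) / 2, where X is the halogen count and O/S are ignored.
    = (2·10 + 2 + 0 − 11 − 1) / 2 = 10 / 2 = 5.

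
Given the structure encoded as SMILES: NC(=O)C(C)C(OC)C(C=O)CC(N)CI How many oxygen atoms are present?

Scan the SMILES for O atoms (remember two-letter symbols like Cl and Br are single atoms).
Oxygen count: 3.

3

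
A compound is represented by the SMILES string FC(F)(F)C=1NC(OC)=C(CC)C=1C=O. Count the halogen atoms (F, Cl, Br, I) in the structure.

3

Halogen atoms appear at heavy-atom positions 1, 3, 4 (3×F).
Other groups present: 1 aldehyde, 1 ether.
Halogen count: 3.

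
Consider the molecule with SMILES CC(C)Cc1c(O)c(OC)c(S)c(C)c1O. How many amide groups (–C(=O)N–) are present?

0

Scan the SMILES for the amide motif — none present.
Groups that are present: 1 ether, 2 hydroxyl, 1 thiol.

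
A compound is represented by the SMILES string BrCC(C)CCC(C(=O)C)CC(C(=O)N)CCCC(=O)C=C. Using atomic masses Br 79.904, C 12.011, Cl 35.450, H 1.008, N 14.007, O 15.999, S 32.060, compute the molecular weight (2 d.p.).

First, the molecular formula is C17H28BrNO3 (counting implicit H from valence).
  Br: 1 × 79.904 = 79.904
  C: 17 × 12.011 = 204.187
  H: 28 × 1.008 = 28.224
  N: 1 × 14.007 = 14.007
  O: 3 × 15.999 = 47.997
Sum: 1×79.904 + 17×12.011 + 28×1.008 + 1×14.007 + 3×15.999 = 374.319 → 374.32 g/mol.

374.32 g/mol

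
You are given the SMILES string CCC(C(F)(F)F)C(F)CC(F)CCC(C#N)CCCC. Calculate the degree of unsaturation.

Molecular formula: C15H24F5N.
DoU = (2C + 2 + N − H − X) / 2, where X is the halogen count and O/S are ignored.
    = (2·15 + 2 + 1 − 24 − 5) / 2 = 4 / 2 = 2.

2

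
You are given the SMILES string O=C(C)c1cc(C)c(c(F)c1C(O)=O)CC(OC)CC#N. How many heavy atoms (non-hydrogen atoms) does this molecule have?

Every atom symbol written in the SMILES (organic subset) is one heavy atom; implicit H are not written.
Heavy atoms by element → C:15, F:1, N:1, O:4.
Total: 21.

21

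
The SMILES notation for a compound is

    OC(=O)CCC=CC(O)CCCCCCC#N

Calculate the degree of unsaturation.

4

Molecular formula: C13H21NO3.
DoU = (2C + 2 + N − H − X) / 2, where X is the halogen count and O/S are ignored.
    = (2·13 + 2 + 1 − 21 − 0) / 2 = 8 / 2 = 4.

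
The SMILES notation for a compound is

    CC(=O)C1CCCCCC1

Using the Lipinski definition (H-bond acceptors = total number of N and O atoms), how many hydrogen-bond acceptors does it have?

N atoms: 0; O atoms: 1.
Lipinski HBA = 0 + 1 = 1.

1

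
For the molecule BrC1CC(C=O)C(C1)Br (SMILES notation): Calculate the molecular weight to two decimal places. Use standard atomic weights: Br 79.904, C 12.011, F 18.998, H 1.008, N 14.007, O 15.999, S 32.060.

255.94 g/mol

First, the molecular formula is C6H8Br2O (counting implicit H from valence).
  Br: 2 × 79.904 = 159.808
  C: 6 × 12.011 = 72.066
  H: 8 × 1.008 = 8.064
  O: 1 × 15.999 = 15.999
Sum: 2×79.904 + 6×12.011 + 8×1.008 + 1×15.999 = 255.937 → 255.94 g/mol.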